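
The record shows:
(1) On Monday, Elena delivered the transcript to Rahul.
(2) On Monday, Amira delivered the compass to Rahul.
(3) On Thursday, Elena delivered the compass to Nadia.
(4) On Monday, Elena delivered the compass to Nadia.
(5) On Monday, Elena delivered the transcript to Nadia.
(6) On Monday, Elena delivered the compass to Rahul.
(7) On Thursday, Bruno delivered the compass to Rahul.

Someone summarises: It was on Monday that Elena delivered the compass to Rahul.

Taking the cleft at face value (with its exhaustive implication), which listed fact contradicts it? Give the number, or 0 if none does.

The cleft puts "on Monday" in focus and presupposes the open proposition with agent = Elena, thing = the compass, recipient = Rahul.
Exhaustivity: on Monday is the only setting satisfying that background.
Every other fact differs from the presupposition on some backgrounded slot, so none challenges the exhaustivity.

0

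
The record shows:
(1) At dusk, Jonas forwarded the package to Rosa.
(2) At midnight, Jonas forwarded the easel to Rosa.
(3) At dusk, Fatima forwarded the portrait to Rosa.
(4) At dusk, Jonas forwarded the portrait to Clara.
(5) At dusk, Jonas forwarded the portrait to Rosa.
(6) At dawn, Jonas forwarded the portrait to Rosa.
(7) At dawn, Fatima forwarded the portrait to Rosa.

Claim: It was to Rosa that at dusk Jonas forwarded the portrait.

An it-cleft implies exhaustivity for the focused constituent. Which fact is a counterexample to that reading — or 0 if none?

4

The cleft puts "Rosa" in focus and presupposes the open proposition with same agent, thing, setting (Jonas / the portrait / at dusk).
The exhaustive reading says no other recipient fits that background.
But fact (4) also has same agent, thing, setting (Jonas / the portrait / at dusk), with recipient = Clara — so the exhaustive reading fails.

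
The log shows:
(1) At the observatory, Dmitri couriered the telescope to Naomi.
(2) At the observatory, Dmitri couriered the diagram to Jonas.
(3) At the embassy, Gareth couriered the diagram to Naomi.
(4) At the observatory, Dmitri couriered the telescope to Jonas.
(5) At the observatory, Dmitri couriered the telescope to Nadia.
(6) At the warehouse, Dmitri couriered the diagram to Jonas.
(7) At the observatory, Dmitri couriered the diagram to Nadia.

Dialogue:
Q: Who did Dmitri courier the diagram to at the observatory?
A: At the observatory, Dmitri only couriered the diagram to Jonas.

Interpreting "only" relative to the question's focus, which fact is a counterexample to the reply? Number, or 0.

7

The question "Who did ... to ...?" targets the recipient, so in the reply the focus falls on "Jonas".
"Only" then excludes alternative recipients while the background — Dmitri as agent and the diagram as thing and at the observatory as setting — is held fixed.
Fact (7) keeps Dmitri as agent and the diagram as thing and at the observatory as setting but has recipient = Nadia; that refutes the reply.
(Fact (6) would refute a reading with focus on the setting — but that is not what the question asks.)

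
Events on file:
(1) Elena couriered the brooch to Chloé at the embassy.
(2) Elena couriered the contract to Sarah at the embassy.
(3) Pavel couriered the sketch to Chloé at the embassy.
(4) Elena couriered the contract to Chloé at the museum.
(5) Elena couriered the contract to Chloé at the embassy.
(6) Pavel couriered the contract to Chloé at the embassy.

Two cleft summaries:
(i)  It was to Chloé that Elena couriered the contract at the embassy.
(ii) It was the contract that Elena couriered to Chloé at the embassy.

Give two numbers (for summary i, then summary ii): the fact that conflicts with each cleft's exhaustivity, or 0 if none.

(i): focus "Chloé". Looking for same agent, thing, setting (Elena / the contract / at the embassy) with some other recipient — fact (2) has Sarah there. Refuted.
(ii): focus "the contract". Looking for same agent, recipient, setting (Elena / Chloé / at the embassy) with some other thing — fact (1) has the brooch there. Refuted.

2, 1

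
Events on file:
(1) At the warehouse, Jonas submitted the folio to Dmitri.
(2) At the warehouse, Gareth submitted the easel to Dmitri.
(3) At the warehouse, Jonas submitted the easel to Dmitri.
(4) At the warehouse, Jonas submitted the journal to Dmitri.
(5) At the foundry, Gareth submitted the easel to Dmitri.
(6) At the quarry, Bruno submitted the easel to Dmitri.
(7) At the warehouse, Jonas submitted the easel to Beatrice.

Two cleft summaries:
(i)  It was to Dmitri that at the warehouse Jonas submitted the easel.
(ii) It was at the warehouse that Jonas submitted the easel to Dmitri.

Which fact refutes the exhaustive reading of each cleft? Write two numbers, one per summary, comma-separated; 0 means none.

Summary (i) focuses "Dmitri" (the recipient); background agent = Jonas, thing = the easel, setting = at the warehouse. Fact (7) matches that background with recipient = Beatrice — refutes (i).
Summary (ii) focuses "at the warehouse" (the setting); background agent = Jonas, thing = the easel, recipient = Dmitri. No fact matches that background with a different setting, so 0.

7, 0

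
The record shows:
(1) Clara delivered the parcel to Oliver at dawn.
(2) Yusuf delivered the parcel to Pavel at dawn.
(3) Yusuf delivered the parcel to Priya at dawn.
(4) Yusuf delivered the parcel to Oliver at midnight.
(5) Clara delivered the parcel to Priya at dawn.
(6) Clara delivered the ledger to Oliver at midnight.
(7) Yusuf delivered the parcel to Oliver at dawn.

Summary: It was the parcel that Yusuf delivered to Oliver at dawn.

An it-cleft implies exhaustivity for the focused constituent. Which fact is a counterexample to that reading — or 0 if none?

Focus of the cleft: "the parcel" (the thing). Presupposed background: Yusuf as agent and Oliver as recipient and at dawn as setting.
Exhaustivity: the parcel is the only thing satisfying that background.
No listed fact matches the background with a different thing. Exhaustivity holds.

0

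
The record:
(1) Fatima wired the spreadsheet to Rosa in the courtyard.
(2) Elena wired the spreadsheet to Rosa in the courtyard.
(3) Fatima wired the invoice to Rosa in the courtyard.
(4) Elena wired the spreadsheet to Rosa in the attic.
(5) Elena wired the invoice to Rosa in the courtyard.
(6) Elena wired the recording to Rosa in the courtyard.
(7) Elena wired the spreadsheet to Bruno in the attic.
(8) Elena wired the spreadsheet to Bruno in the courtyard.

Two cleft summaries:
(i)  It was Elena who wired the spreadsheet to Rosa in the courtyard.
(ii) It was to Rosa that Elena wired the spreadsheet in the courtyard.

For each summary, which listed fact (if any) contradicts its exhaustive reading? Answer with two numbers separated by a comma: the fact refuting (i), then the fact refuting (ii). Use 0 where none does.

Summary (i) focuses "Elena" (the agent); background thing = the spreadsheet, recipient = Rosa, setting = in the courtyard. Fact (1) matches that background with agent = Fatima — refutes (i).
Summary (ii) focuses "Rosa" (the recipient); background agent = Elena, thing = the spreadsheet, setting = in the courtyard. Fact (8) matches that background with recipient = Bruno — refutes (ii).

1, 8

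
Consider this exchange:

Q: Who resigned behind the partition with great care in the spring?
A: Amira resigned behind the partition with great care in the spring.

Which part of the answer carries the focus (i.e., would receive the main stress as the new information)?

The wh-word "who" asks about the subject (agent).
In the answer, "with great care", "in the spring" and "behind the partition" are given — repeated from the question.
The constituent filling the subject (agent) gap is "Amira"; that is the focus and would carry nuclear stress.

Amira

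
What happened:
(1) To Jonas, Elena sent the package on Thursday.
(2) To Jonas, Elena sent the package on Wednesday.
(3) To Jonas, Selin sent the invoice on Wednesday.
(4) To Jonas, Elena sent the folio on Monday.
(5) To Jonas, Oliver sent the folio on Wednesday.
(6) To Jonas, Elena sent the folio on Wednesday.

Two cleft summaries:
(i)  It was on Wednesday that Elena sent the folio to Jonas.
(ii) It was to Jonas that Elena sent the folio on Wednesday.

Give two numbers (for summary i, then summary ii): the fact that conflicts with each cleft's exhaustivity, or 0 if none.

Summary (i) focuses "on Wednesday" (the setting); background same agent, thing, recipient (Elena / the folio / Jonas). Fact (4) matches that background with setting = on Monday — refutes (i).
Summary (ii) focuses "Jonas" (the recipient); background same agent, thing, setting (Elena / the folio / on Wednesday). No fact matches that background with a different recipient, so 0.

4, 0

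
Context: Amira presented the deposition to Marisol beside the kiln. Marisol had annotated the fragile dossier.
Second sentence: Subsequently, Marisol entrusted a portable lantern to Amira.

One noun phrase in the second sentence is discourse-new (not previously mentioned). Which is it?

"Marisol" and "Amira" in the second sentence are given — already mentioned in the context.
"a portable lantern" has no antecedent in the context; it is discourse-new (the indefinite article also signals a new referent).

a portable lantern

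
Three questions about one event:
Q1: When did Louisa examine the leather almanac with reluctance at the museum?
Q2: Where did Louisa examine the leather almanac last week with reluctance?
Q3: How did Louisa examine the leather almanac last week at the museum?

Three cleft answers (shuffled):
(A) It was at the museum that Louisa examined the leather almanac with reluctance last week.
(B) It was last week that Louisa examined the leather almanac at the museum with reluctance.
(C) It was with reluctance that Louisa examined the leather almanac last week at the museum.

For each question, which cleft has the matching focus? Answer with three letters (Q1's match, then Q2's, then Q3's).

Q1 asks about the time; cleft (B) focuses "last week", which is the time — so Q1 → B.
Q2 asks about the location; cleft (A) focuses "at the museum", which is the location — so Q2 → A.
Q3 asks about the manner; cleft (C) focuses "with reluctance", which is the manner — so Q3 → C.
Mapping: Q1→B, Q2→A, Q3→C.

BAC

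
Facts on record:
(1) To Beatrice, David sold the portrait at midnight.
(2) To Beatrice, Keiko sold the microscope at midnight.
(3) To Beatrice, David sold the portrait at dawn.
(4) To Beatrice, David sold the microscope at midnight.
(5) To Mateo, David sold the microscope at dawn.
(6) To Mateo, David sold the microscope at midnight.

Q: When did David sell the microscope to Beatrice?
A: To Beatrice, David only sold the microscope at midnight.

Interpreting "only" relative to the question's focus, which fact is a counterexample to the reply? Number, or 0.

Answering "When did ...?" puts focus on the setting — here, "at midnight".
So "only" ranges over settings; the rest (agent = David, thing = the microscope, recipient = Beatrice) is presupposed.
No fact keeps agent = David, thing = the microscope, recipient = Beatrice while changing the setting; every other fact differs on something backgrounded. The reply stands.
(Fact (6) would refute a reading with focus on the recipient — but that is not what the question asks.)

0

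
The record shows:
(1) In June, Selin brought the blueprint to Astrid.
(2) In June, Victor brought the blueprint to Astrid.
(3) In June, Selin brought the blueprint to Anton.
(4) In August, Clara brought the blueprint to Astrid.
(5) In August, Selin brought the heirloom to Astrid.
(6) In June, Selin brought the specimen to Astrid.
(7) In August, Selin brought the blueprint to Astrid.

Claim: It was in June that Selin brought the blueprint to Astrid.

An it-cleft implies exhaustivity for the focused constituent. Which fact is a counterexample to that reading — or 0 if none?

7

Focus of the cleft: "in June" (the setting). Presupposed background: Selin as agent and the blueprint as thing and Astrid as recipient.
The exhaustive reading says no other setting fits that background.
But fact (7) also has Selin as agent and the blueprint as thing and Astrid as recipient, with setting = in August — so the exhaustive reading fails.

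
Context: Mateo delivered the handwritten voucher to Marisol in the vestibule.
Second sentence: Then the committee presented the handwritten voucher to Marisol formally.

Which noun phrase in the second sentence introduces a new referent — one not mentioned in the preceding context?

the committee

"the handwritten voucher" and "Marisol" in the second sentence are given — already mentioned in the context.
"the committee" has no antecedent in the context; it is discourse-new.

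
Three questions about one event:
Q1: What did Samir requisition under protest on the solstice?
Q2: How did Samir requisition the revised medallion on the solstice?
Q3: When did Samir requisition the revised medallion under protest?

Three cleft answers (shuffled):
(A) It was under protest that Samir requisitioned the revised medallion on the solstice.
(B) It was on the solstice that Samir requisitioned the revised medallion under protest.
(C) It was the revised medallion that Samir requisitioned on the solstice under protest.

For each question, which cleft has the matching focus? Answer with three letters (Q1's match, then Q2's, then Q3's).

CAB

Q1 asks about the direct object; cleft (C) focuses "the revised medallion", which is the direct object — so Q1 → C.
Q2 asks about the manner; cleft (A) focuses "under protest", which is the manner — so Q2 → A.
Q3 asks about the time; cleft (B) focuses "on the solstice", which is the time — so Q3 → B.
Mapping: Q1→C, Q2→A, Q3→B.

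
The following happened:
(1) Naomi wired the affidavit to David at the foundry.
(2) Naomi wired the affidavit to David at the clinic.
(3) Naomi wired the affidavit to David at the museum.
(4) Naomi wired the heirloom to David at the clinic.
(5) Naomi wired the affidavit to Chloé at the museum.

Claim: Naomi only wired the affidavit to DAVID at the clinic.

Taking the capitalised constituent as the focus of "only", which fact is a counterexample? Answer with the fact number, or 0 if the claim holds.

Focus (in capitals) is "David" — the recipient. "Only" excludes alternative recipients while holding fixed Naomi as agent and the affidavit as thing and at the clinic as setting.
Every other fact changes something in the background, not just the recipient. Nothing refutes the claim.

0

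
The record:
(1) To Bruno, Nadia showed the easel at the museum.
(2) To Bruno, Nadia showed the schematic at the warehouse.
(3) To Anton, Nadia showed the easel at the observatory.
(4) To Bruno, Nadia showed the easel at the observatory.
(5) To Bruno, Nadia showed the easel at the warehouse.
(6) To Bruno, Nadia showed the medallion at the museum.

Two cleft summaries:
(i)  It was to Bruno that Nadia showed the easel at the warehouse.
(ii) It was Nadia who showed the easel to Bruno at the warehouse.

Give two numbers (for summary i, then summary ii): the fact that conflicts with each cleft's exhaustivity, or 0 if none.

0, 0

Summary (i) focuses "Bruno" (the recipient); background Nadia as agent and the easel as thing and at the warehouse as setting. No fact matches that background with a different recipient, so 0.
Summary (ii) focuses "Nadia" (the agent); background the easel as thing and Bruno as recipient and at the warehouse as setting. No fact matches that background with a different agent, so 0.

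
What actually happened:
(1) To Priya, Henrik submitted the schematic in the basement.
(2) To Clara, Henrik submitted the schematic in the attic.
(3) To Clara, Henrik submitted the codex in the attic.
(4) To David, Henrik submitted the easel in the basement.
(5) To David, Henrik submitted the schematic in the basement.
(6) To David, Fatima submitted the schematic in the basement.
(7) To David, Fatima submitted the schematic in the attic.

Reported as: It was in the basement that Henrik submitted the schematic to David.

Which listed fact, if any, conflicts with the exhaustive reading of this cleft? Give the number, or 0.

The cleft puts "in the basement" in focus and presupposes the open proposition with agent = Henrik, thing = the schematic, recipient = David.
The exhaustive reading says no other setting fits that background.
Every other fact differs from the presupposition on some backgrounded slot, so none challenges the exhaustivity.

0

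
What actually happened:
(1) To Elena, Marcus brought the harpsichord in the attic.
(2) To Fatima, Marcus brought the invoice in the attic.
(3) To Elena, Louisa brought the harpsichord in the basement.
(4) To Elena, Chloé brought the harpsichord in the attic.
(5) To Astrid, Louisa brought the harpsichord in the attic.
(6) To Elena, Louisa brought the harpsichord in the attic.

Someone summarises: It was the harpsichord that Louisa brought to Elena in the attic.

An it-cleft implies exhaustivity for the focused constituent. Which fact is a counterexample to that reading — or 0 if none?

Focus of the cleft: "the harpsichord" (the thing). Presupposed background: Louisa as agent and Elena as recipient and in the attic as setting.
The exhaustive reading says no other thing fits that background.
No listed fact matches the background with a different thing. Exhaustivity holds.

0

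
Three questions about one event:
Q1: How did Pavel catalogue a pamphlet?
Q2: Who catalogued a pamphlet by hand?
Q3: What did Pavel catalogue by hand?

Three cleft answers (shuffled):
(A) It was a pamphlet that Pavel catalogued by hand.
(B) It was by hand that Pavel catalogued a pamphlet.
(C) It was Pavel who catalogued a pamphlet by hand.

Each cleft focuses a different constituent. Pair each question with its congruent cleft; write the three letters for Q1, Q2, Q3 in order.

Q1 asks about the manner; cleft (B) focuses "by hand", which is the manner — so Q1 → B.
Q2 asks about the subject (agent); cleft (C) focuses "Pavel", which is the subject (agent) — so Q2 → C.
Q3 asks about the direct object; cleft (A) focuses "a pamphlet", which is the direct object — so Q3 → A.
Mapping: Q1→B, Q2→C, Q3→A.

BCA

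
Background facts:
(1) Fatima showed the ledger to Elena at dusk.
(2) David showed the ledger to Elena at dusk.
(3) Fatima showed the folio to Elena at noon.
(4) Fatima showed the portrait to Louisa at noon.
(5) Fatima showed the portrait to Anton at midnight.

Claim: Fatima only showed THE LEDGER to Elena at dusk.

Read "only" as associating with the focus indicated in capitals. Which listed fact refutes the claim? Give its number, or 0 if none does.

0

The capitals mark "the ledger" as focus. So "only" rules out other things, with the rest (same agent, recipient, setting (Fatima / Elena / at dusk)) as background.
No fact matches same agent, recipient, setting (Fatima / Elena / at dusk) with a different thing — every other fact differs on at least one backgrounded slot. So no fact refutes it.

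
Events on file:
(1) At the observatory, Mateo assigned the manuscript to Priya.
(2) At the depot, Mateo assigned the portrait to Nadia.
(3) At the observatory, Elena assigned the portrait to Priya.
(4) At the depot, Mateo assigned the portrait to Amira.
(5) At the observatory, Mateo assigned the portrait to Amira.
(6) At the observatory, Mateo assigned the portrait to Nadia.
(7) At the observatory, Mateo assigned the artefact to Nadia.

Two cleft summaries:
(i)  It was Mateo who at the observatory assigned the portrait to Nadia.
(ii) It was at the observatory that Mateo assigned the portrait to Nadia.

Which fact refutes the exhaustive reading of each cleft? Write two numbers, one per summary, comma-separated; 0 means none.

0, 2

(i): focus "Mateo". No fact shares the portrait as thing and Nadia as recipient and at the observatory as setting with a different agent. 0.
(ii): focus "at the observatory". Looking for Mateo as agent and the portrait as thing and Nadia as recipient with some other setting — fact (2) has at the depot there. Refuted.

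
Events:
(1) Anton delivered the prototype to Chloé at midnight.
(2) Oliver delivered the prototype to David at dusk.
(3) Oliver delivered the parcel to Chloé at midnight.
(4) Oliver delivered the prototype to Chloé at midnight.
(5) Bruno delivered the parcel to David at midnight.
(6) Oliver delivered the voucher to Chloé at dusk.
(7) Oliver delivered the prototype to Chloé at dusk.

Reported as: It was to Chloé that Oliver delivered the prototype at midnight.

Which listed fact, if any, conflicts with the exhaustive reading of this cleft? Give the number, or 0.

The cleft puts "Chloé" in focus and presupposes the open proposition with agent = Oliver, thing = the prototype, setting = at midnight.
Exhaustivity: Chloé is the only recipient satisfying that background.
No listed fact matches the background with a different recipient. Exhaustivity holds.

0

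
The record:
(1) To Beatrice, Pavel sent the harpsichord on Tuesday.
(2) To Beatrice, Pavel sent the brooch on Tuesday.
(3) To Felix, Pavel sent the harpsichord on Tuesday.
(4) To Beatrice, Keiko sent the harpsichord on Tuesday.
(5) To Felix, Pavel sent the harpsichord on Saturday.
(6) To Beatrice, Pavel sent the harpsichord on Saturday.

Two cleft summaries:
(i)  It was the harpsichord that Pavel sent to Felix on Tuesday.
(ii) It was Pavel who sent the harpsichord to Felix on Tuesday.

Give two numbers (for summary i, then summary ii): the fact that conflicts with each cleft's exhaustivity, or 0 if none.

(i): focus "the harpsichord". No fact shares same agent, recipient, setting (Pavel / Felix / on Tuesday) with a different thing. 0.
(ii): focus "Pavel". No fact shares same thing, recipient, setting (the harpsichord / Felix / on Tuesday) with a different agent. 0.

0, 0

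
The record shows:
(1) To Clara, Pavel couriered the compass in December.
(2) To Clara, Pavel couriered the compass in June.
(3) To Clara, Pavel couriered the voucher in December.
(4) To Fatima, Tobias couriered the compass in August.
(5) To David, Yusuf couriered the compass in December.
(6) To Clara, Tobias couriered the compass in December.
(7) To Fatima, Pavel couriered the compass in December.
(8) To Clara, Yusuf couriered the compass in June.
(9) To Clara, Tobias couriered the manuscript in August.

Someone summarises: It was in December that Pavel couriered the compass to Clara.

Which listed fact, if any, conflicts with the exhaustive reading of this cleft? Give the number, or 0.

The cleft puts "in December" in focus and presupposes the open proposition with Pavel as agent and the compass as thing and Clara as recipient.
The exhaustive reading says no other setting fits that background.
But fact (2) also has Pavel as agent and the compass as thing and Clara as recipient, with setting = in June — so the exhaustive reading fails.

2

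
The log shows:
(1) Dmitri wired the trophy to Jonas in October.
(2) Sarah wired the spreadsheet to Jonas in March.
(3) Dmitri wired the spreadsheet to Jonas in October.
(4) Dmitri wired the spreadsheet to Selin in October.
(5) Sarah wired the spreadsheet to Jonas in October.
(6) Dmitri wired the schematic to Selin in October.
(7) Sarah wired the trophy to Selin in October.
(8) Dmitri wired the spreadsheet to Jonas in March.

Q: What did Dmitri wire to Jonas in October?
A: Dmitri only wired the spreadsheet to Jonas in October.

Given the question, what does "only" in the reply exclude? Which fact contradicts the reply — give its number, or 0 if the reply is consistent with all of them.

Answering "What did ...?" puts focus on the thing — here, "the spreadsheet".
So "only" ranges over things; the rest (Dmitri as agent and Jonas as recipient and in October as setting) is presupposed.
Fact (1) keeps Dmitri as agent and Jonas as recipient and in October as setting but has thing = the trophy; that refutes the reply.
(Fact (4) would refute a reading with focus on the recipient — but that is not what the question asks.)

1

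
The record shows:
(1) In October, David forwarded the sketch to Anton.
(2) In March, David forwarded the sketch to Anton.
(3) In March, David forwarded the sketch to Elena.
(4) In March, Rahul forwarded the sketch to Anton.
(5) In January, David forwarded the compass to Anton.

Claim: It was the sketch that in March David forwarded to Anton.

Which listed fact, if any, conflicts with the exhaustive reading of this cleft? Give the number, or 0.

0

The cleft puts "the sketch" in focus and presupposes the open proposition with David as agent and Anton as recipient and in March as setting.
Exhaustivity: the sketch is the only thing satisfying that background.
No listed fact matches the background with a different thing. Exhaustivity holds.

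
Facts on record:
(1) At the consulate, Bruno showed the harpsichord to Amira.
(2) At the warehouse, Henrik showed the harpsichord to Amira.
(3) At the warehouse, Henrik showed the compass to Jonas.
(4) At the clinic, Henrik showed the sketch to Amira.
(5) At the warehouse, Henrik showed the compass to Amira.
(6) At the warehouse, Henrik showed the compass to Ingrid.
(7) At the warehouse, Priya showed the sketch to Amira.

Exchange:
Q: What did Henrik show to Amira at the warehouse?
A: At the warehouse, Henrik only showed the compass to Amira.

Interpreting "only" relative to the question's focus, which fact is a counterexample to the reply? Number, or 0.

The question "What did ...?" targets the thing, so in the reply the focus falls on "the compass".
"Only" then excludes alternative things while the background — Henrik as agent and Amira as recipient and at the warehouse as setting — is held fixed.
Fact (2) shares the background with a different thing (the harpsichord) — counterexample.
(Fact (3) would refute a reading with focus on the recipient — but that is not what the question asks.)

2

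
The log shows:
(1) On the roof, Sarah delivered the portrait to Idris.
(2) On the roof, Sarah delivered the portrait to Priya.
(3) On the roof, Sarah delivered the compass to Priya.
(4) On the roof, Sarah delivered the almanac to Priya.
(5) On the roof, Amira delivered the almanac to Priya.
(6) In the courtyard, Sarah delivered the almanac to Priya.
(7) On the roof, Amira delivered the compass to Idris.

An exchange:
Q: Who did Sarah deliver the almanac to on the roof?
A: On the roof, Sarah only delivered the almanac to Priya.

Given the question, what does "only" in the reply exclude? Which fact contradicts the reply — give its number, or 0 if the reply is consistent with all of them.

Answering "Who did ... to ...?" puts focus on the recipient — here, "Priya".
"Only" then excludes alternative recipients while the background — agent = Sarah, thing = the almanac, setting = on the roof — is held fixed.
No fact keeps agent = Sarah, thing = the almanac, setting = on the roof while changing the recipient; every other fact differs on something backgrounded. The reply stands.
(Fact (2) would refute a reading with focus on the thing — but that is not what the question asks.)

0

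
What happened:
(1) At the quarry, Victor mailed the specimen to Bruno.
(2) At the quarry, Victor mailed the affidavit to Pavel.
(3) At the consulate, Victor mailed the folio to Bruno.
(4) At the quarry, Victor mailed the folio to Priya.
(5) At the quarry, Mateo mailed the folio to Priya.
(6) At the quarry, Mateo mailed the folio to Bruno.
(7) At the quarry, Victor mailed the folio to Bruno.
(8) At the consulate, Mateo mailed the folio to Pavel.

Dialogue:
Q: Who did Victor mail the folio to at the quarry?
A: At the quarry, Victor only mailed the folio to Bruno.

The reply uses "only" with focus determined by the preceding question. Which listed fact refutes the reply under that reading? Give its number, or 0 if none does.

4

Answering "Who did ... to ...?" puts focus on the recipient — here, "Bruno".
"Only" then excludes alternative recipients while the background — same agent, thing, setting (Victor / the folio / at the quarry) — is held fixed.
Fact (4) shares the background with a different recipient (Priya) — counterexample.
(Fact (3) would refute a reading with focus on the setting — but that is not what the question asks.)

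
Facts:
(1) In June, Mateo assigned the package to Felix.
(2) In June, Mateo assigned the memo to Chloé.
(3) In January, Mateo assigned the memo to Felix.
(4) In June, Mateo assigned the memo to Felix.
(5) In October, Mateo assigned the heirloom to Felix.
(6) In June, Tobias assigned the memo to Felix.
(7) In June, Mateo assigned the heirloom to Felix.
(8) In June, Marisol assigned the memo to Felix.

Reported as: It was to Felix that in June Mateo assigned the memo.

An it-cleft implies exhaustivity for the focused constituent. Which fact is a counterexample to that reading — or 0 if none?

Focus of the cleft: "Felix" (the recipient). Presupposed background: Mateo as agent and the memo as thing and in June as setting.
The exhaustive reading says no other recipient fits that background.
But fact (2) also has Mateo as agent and the memo as thing and in June as setting, with recipient = Chloé — so the exhaustive reading fails.

2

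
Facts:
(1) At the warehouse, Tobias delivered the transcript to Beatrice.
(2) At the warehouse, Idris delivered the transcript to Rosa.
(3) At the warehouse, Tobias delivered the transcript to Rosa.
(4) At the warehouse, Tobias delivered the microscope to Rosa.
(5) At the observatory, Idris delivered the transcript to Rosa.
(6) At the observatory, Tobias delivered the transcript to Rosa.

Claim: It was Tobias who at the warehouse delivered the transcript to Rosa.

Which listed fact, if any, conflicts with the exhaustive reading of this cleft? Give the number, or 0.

2

The cleft puts "Tobias" in focus and presupposes the open proposition with same thing, recipient, setting (the transcript / Rosa / at the warehouse).
Exhaustivity: Tobias is the only agent satisfying that background.
Fact (2) shares the background but with agent = Idris; exhaustivity is violated.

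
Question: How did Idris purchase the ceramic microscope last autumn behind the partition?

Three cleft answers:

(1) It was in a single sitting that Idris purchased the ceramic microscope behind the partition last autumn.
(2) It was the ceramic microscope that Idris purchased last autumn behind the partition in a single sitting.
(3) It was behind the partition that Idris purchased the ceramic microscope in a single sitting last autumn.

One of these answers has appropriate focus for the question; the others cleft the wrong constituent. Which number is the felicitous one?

1

The question word "how" targets the manner.
Option (1) clefts "in a single sitting" — that matches what the question asks about.
Option (2) clefts "the ceramic microscope" — the direct object, not what was asked.
Option (3) clefts "behind the partition" — the location, not what was asked.
So the congruent reply is (1).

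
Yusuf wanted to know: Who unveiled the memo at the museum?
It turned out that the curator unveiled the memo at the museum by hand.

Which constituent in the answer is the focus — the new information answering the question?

The wh-word "who" asks about the subject (agent).
In the answer, "the memo" and "at the museum" are given — repeated from the question.
"by hand" is also new, but it specifies the manner, which is not what the question asks about — so it is not the focus.
The constituent filling the subject (agent) gap is "the curator"; that is the focus.

the curator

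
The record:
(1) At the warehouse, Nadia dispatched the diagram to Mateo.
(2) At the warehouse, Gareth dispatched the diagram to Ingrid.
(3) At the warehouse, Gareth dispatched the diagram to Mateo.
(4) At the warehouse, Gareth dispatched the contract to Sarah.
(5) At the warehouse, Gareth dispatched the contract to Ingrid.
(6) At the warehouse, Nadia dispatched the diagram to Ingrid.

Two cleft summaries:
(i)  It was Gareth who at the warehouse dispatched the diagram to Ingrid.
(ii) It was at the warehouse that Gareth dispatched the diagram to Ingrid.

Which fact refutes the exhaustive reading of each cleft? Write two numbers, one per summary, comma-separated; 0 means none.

(i): focus "Gareth". Looking for thing = the diagram, recipient = Ingrid, setting = at the warehouse with some other agent — fact (6) has Nadia there. Refuted.
(ii): focus "at the warehouse". No fact shares agent = Gareth, thing = the diagram, recipient = Ingrid with a different setting. 0.

6, 0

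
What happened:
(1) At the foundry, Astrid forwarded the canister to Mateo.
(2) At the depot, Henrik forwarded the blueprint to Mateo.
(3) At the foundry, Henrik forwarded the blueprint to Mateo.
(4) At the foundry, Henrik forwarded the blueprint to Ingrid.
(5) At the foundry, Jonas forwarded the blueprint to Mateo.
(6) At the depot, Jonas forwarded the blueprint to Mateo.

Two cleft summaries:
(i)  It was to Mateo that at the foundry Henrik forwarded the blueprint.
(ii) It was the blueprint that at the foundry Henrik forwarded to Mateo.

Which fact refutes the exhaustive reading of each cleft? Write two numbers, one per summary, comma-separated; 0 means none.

(i): focus "Mateo". Looking for same agent, thing, setting (Henrik / the blueprint / at the foundry) with some other recipient — fact (4) has Ingrid there. Refuted.
(ii): focus "the blueprint". No fact shares same agent, recipient, setting (Henrik / Mateo / at the foundry) with a different thing. 0.

4, 0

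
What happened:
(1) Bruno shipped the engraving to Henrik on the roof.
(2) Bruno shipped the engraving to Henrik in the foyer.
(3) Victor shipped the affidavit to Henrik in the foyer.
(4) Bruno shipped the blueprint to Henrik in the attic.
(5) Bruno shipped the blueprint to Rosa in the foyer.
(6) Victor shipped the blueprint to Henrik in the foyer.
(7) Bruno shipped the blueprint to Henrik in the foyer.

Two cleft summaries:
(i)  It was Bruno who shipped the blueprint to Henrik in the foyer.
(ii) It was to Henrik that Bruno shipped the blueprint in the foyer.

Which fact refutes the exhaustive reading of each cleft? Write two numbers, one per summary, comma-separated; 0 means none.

(i): focus "Bruno". Looking for the blueprint as thing and Henrik as recipient and in the foyer as setting with some other agent — fact (6) has Victor there. Refuted.
(ii): focus "Henrik". Looking for Bruno as agent and the blueprint as thing and in the foyer as setting with some other recipient — fact (5) has Rosa there. Refuted.

6, 5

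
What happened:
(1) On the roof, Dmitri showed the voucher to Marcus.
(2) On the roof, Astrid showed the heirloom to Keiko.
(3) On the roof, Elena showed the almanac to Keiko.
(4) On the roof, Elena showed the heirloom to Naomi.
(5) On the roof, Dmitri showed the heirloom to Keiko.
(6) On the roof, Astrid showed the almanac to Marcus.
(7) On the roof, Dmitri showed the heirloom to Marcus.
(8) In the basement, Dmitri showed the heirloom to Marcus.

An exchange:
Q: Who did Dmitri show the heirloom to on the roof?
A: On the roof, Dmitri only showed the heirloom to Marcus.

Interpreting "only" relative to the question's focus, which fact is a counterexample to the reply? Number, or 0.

5

The question "Who did ... to ...?" targets the recipient, so in the reply the focus falls on "Marcus".
So "only" ranges over recipients; the rest (agent = Dmitri, thing = the heirloom, setting = on the roof) is presupposed.
Fact (5) keeps agent = Dmitri, thing = the heirloom, setting = on the roof but has recipient = Keiko; that refutes the reply.
(Fact (1) would refute a reading with focus on the thing — but that is not what the question asks.)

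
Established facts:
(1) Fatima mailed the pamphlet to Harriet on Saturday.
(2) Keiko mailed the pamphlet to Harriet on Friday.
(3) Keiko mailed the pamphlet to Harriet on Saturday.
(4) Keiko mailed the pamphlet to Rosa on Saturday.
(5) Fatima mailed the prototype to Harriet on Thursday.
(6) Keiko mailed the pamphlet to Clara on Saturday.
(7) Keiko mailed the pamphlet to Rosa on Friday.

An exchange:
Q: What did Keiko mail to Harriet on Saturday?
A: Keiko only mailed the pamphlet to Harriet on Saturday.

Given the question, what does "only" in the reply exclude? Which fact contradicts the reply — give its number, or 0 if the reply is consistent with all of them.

0

Answering "What did ...?" puts focus on the thing — here, "the pamphlet".
So "only" ranges over things; the rest (Keiko as agent and Harriet as recipient and on Saturday as setting) is presupposed.
No listed fact shares that background with another thing. Nothing contradicts the reply.
(Fact (4) would refute a reading with focus on the recipient — but that is not what the question asks.)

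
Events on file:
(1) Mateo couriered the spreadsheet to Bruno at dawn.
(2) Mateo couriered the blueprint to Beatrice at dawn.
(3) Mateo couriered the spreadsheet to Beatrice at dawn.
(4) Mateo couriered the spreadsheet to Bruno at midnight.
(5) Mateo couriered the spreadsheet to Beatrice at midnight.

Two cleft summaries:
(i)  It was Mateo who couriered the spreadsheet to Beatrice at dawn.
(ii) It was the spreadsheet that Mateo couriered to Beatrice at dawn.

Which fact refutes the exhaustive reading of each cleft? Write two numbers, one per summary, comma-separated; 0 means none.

0, 2

(i): focus "Mateo". No fact shares thing = the spreadsheet, recipient = Beatrice, setting = at dawn with a different agent. 0.
(ii): focus "the spreadsheet". Looking for agent = Mateo, recipient = Beatrice, setting = at dawn with some other thing — fact (2) has the blueprint there. Refuted.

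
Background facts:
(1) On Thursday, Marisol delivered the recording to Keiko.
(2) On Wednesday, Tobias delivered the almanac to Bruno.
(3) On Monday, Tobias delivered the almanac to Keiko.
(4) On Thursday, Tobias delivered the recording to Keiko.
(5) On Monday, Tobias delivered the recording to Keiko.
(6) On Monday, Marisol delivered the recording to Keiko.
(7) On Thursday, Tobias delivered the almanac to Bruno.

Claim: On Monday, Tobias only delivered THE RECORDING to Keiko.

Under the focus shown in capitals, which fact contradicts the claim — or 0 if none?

3

The capitals mark "the recording" as focus. So "only" rules out other things, with the rest (same agent, recipient, setting (Tobias / Keiko / on Monday)) as background.
Fact (3) matches on same agent, recipient, setting (Tobias / Keiko / on Monday), but has thing = the almanac instead. That refutes the claim.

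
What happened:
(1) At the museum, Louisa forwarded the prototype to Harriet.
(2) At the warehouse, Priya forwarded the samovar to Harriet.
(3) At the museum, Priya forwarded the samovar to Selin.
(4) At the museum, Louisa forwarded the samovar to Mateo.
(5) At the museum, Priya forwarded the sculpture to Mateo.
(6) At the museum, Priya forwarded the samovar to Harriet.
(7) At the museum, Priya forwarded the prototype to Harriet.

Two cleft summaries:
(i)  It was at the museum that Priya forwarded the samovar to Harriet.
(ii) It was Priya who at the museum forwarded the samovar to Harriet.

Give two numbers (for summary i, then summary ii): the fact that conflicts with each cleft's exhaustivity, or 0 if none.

2, 0

Summary (i) focuses "at the museum" (the setting); background Priya as agent and the samovar as thing and Harriet as recipient. Fact (2) matches that background with setting = at the warehouse — refutes (i).
Summary (ii) focuses "Priya" (the agent); background the samovar as thing and Harriet as recipient and at the museum as setting. No fact matches that background with a different agent, so 0.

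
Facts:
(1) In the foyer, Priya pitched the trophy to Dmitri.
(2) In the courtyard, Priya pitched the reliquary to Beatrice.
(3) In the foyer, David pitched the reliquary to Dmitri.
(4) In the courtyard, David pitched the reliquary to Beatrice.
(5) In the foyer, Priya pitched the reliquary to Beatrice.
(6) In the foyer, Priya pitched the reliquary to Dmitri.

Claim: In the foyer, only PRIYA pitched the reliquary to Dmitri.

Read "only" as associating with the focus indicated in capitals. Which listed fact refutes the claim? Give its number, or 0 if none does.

3

Focus (in capitals) is "Priya" — the agent. "Only" excludes alternative agents while holding fixed same thing, recipient, setting (the reliquary / Dmitri / in the foyer).
Fact (3) shares the background but differs in agent (David) — a counterexample.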